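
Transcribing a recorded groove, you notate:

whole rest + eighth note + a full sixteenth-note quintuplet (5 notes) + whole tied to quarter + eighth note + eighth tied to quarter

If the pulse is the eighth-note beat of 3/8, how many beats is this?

25

One eighth-note beat = 2 sixteenth notes.
Convert each value to sixteenth notes: whole rest = 16; eighth note = 2; a full sixteenth-note quintuplet (5 notes) (five quintuplet sixteenths span one quarter) = 4; whole tied to quarter (whole + quarter) = 20; eighth note = 2; eighth tied to quarter (eighth + quarter) = 6.
Adding: 16 + 2 + 4 + 20 + 2 + 6 = 50.
50 ÷ 2 = 25 beats.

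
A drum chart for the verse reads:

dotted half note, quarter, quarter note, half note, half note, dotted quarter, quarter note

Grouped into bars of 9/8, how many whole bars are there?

One bar of 9/8 = 9 eighth notes.
Convert each value to eighth notes: dotted half note = 6; quarter = 2; quarter note = 2; half note = 4; half note = 4; dotted quarter = 3; quarter note = 2.
Adding: 6 + 2 + 2 + 4 + 4 + 3 + 2 = 23.
23 ÷ 9 = 2 complete bars with 5 left over.

2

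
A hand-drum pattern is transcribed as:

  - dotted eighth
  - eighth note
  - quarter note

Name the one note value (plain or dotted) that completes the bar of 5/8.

The bar of 5/8 = 10 sixteenth notes.
Working in sixteenth notes: dotted eighth = 3; eighth note = 2; quarter note = 4.
Adding: 3 + 2 + 4 = 9.
Remaining: 10 − 9 = 1 sixteenth note, which is a sixteenth note.

sixteenth note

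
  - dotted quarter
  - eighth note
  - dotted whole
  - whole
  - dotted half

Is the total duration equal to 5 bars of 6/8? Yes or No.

Yes

One bar of 6/8 = 6 eighth notes, so 5 bars = 30.
Each duration in eighth notes: dotted quarter = 3; eighth note = 1; dotted whole = 12; whole = 8; dotted half = 6.
Sum: 3 + 1 + 12 + 8 + 6 = 30.
30 equals 30, so the answer is Yes.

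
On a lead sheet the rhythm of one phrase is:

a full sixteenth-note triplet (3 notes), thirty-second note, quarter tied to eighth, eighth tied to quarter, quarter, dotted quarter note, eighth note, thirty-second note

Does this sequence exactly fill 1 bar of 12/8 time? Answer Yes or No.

One bar of 12/8 = 48 thirty-second notes.
Each duration in thirty-second notes: a full sixteenth-note triplet (3 notes) (three triplet sixteenths span one eighth) = 4; thirty-second note = 1; quarter tied to eighth (quarter + eighth) = 12; eighth tied to quarter (eighth + quarter) = 12; quarter = 8; dotted quarter note = 12; eighth note = 4; thirty-second note = 1.
Total: 4 + 1 + 12 + 12 + 8 + 12 + 4 + 1 = 54.
54 exceeds 48, so the answer is No.

No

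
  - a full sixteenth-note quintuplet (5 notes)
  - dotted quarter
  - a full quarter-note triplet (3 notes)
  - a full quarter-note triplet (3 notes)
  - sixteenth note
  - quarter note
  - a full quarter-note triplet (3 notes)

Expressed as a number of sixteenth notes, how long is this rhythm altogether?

In sixteenth notes: a full sixteenth-note quintuplet (5 notes) (five quintuplet sixteenths span one quarter) = 4; dotted quarter = 6; a full quarter-note triplet (3 notes) (three triplet quarters span one half) = 8; a full quarter-note triplet (3 notes) (three triplet quarters span one half) = 8; sixteenth note = 1; quarter note = 4; a full quarter-note triplet (3 notes) (three triplet quarters span one half) = 8.
Adding: 4 + 6 + 8 + 8 + 1 + 4 + 8 = 39 sixteenth notes.

39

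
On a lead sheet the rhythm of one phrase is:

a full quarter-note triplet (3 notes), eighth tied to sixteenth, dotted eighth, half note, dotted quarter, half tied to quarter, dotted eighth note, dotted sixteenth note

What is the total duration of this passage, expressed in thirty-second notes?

89

Convert each value to thirty-second notes: a full quarter-note triplet (3 notes) (three triplet quarters span one half) = 16; eighth tied to sixteenth (eighth + sixteenth) = 6; dotted eighth = 6; half note = 16; dotted quarter = 12; half tied to quarter (half + quarter) = 24; dotted eighth note = 6; dotted sixteenth note = 3.
Total: 16 + 6 + 6 + 16 + 12 + 24 + 6 + 3 = 89 thirty-second notes.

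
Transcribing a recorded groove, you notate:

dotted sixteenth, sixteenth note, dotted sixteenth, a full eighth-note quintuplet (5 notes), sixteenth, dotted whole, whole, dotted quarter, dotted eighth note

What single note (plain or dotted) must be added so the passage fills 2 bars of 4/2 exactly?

2 bars of 4/2 = 128 thirty-second notes.
Convert each value to thirty-second notes: dotted sixteenth = 3; sixteenth note = 2; dotted sixteenth = 3; a full eighth-note quintuplet (5 notes) (five quintuplet eighths span one half) = 16; sixteenth = 2; dotted whole = 48; whole = 32; dotted quarter = 12; dotted eighth note = 6.
Altogether 3 + 2 + 3 + 16 + 2 + 48 + 32 + 12 + 6 = 124.
Remaining: 128 − 124 = 4 thirty-second notes, which is a eighth note.

eighth note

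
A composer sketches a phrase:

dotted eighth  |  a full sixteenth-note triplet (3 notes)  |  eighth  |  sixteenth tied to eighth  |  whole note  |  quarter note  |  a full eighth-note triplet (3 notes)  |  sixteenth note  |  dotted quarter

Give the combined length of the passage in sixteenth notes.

Working in sixteenth notes: dotted eighth = 3; a full sixteenth-note triplet (3 notes) (three triplet sixteenths span one eighth) = 2; eighth = 2; sixteenth tied to eighth (sixteenth + eighth) = 3; whole note = 16; quarter note = 4; a full eighth-note triplet (3 notes) (three triplet eighths span one quarter) = 4; sixteenth note = 1; dotted quarter = 6.
Total: 3 + 2 + 2 + 3 + 16 + 4 + 4 + 1 + 6 = 41 sixteenth notes.

41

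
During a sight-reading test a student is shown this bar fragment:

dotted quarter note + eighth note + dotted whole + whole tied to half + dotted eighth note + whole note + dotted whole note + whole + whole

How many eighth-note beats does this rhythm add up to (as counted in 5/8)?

One eighth-note beat = 2 sixteenth notes.
In sixteenth notes: dotted quarter note = 6; eighth note = 2; dotted whole = 24; whole tied to half (whole + half) = 24; dotted eighth note = 3; whole note = 16; dotted whole note = 24; whole = 16; whole = 16.
Sum: 6 + 2 + 24 + 24 + 3 + 16 + 24 + 16 + 16 = 131.
131 ÷ 2 = 65.5 beats.

65.5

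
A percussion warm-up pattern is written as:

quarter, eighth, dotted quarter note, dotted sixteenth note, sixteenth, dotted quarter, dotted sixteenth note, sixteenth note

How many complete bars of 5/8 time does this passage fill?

2

One bar of 5/8 = 20 thirty-second notes.
Each duration in thirty-second notes: quarter = 8; eighth = 4; dotted quarter note = 12; dotted sixteenth note = 3; sixteenth = 2; dotted quarter = 12; dotted sixteenth note = 3; sixteenth note = 2.
Total: 8 + 4 + 12 + 3 + 2 + 12 + 3 + 2 = 46.
46 ÷ 20 = 2 complete bars with 6 left over.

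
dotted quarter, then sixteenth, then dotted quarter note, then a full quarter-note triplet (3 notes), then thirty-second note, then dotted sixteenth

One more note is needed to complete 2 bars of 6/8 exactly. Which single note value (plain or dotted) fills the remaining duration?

2 bars of 6/8 = 48 thirty-second notes.
In thirty-second notes: dotted quarter = 12; sixteenth = 2; dotted quarter note = 12; a full quarter-note triplet (3 notes) (three triplet quarters span one half) = 16; thirty-second note = 1; dotted sixteenth = 3.
Altogether 12 + 2 + 12 + 16 + 1 + 3 = 46.
Remaining: 48 − 46 = 2 thirty-second notes, which is a sixteenth note.

sixteenth note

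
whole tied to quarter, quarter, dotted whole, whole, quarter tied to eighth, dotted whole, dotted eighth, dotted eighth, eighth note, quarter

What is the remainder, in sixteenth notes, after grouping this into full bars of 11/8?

18

One bar of 11/8 = 22 sixteenth notes.
Working in sixteenth notes: whole tied to quarter (whole + quarter) = 20; quarter = 4; dotted whole = 24; whole = 16; quarter tied to eighth (quarter + eighth) = 6; dotted whole = 24; dotted eighth = 3; dotted eighth = 3; eighth note = 2; quarter = 4.
Total: 20 + 4 + 24 + 16 + 6 + 24 + 3 + 3 + 2 + 4 = 106.
106 ÷ 22 = 4 complete bars with 18 sixteenth notes remaining.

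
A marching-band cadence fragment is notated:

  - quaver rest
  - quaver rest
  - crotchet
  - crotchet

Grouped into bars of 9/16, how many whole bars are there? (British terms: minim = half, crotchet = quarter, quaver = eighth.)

1

One bar of 9/16 = 9 sixteenth notes.
Convert each value to sixteenth notes: quaver rest = 2; quaver rest = 2; crotchet = 4; crotchet = 4.
Adding: 2 + 2 + 4 + 4 = 12.
12 ÷ 9 = 1 complete bar with 3 left over.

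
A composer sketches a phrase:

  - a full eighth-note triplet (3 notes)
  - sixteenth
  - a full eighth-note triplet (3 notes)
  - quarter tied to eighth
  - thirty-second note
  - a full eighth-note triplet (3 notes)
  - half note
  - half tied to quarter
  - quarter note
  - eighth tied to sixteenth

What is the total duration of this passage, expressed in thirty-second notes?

93

Each duration in thirty-second notes: a full eighth-note triplet (3 notes) (three triplet eighths span one quarter) = 8; sixteenth = 2; a full eighth-note triplet (3 notes) (three triplet eighths span one quarter) = 8; quarter tied to eighth (quarter + eighth) = 12; thirty-second note = 1; a full eighth-note triplet (3 notes) (three triplet eighths span one quarter) = 8; half note = 16; half tied to quarter (half + quarter) = 24; quarter note = 8; eighth tied to sixteenth (eighth + sixteenth) = 6.
Sum: 8 + 2 + 8 + 12 + 1 + 8 + 16 + 24 + 8 + 6 = 93 thirty-second notes.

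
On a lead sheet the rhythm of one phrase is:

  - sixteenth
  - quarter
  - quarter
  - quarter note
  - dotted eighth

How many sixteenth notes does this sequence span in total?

Working in sixteenth notes: sixteenth = 1; quarter = 4; quarter = 4; quarter note = 4; dotted eighth = 3.
Adding: 1 + 4 + 4 + 4 + 3 = 16 sixteenth notes.

16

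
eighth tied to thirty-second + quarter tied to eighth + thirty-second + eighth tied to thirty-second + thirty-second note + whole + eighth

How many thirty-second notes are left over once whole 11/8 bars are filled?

One bar of 11/8 = 44 thirty-second notes.
Convert each value to thirty-second notes: eighth tied to thirty-second (eighth + thirty-second) = 5; quarter tied to eighth (quarter + eighth) = 12; thirty-second = 1; eighth tied to thirty-second (eighth + thirty-second) = 5; thirty-second note = 1; whole = 32; eighth = 4.
Sum: 5 + 12 + 1 + 5 + 1 + 32 + 4 = 60.
60 ÷ 44 = 1 complete bar with 16 thirty-second notes remaining.

16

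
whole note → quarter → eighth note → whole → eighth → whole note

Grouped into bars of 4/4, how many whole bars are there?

One bar of 4/4 = 8 eighth notes.
Convert each value to eighth notes: whole note = 8; quarter = 2; eighth note = 1; whole = 8; eighth = 1; whole note = 8.
Adding: 8 + 2 + 1 + 8 + 1 + 8 = 28.
28 ÷ 8 = 3 complete bars with 4 left over.

3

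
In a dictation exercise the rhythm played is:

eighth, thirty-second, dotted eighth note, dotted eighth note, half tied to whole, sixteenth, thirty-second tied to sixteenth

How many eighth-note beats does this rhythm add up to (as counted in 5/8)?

17.5

One eighth-note beat = 4 thirty-second notes.
Working in thirty-second notes: eighth = 4; thirty-second = 1; dotted eighth note = 6; dotted eighth note = 6; half tied to whole (half + whole) = 48; sixteenth = 2; thirty-second tied to sixteenth (thirty-second + sixteenth) = 3.
Sum: 4 + 1 + 6 + 6 + 48 + 2 + 3 = 70.
70 ÷ 4 = 17.5 beats.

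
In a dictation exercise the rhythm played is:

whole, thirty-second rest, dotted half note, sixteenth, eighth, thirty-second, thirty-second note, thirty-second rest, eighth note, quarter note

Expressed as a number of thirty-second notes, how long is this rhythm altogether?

78

Working in thirty-second notes: whole = 32; thirty-second rest = 1; dotted half note = 24; sixteenth = 2; eighth = 4; thirty-second = 1; thirty-second note = 1; thirty-second rest = 1; eighth note = 4; quarter note = 8.
Adding: 32 + 1 + 24 + 2 + 4 + 1 + 1 + 1 + 4 + 8 = 78 thirty-second notes.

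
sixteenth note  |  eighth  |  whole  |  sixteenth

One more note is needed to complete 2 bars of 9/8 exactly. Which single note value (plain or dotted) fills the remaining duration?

whole note

2 bars of 9/8 = 36 sixteenth notes.
Convert each value to sixteenth notes: sixteenth note = 1; eighth = 2; whole = 16; sixteenth = 1.
Altogether 1 + 2 + 16 + 1 = 20.
Remaining: 36 − 20 = 16 sixteenth notes, which is a whole note.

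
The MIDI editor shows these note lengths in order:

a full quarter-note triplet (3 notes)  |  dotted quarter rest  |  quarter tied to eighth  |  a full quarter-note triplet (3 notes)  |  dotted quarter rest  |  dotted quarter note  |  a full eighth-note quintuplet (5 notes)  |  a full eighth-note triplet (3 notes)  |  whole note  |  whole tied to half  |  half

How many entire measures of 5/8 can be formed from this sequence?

One bar of 5/8 = 5 eighth notes.
Each duration in eighth notes: a full quarter-note triplet (3 notes) (three triplet quarters span one half) = 4; dotted quarter rest = 3; quarter tied to eighth (quarter + eighth) = 3; a full quarter-note triplet (3 notes) (three triplet quarters span one half) = 4; dotted quarter rest = 3; dotted quarter note = 3; a full eighth-note quintuplet (5 notes) (five quintuplet eighths span one half) = 4; a full eighth-note triplet (3 notes) (three triplet eighths span one quarter) = 2; whole note = 8; whole tied to half (whole + half) = 12; half = 4.
Adding: 4 + 3 + 3 + 4 + 3 + 3 + 4 + 2 + 8 + 12 + 4 = 50.
50 ÷ 5 = 10 complete bars with 0 left over.

10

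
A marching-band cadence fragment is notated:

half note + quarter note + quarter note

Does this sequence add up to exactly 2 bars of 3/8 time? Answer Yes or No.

One bar of 3/8 = 3 eighth notes, so 2 bars = 6.
In eighth notes: half note = 4; quarter note = 2; quarter note = 2.
Total: 4 + 2 + 2 = 8.
8 exceeds 6, so the answer is No.

No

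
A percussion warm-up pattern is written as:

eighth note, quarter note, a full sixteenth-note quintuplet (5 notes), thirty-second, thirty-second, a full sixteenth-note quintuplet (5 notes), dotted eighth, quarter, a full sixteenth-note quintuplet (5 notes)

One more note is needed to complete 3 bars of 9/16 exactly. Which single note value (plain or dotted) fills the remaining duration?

sixteenth note

3 bars of 9/16 = 54 thirty-second notes.
Working in thirty-second notes: eighth note = 4; quarter note = 8; a full sixteenth-note quintuplet (5 notes) (five quintuplet sixteenths span one quarter) = 8; thirty-second = 1; thirty-second = 1; a full sixteenth-note quintuplet (5 notes) (five quintuplet sixteenths span one quarter) = 8; dotted eighth = 6; quarter = 8; a full sixteenth-note quintuplet (5 notes) (five quintuplet sixteenths span one quarter) = 8.
Sum: 4 + 8 + 8 + 1 + 1 + 8 + 6 + 8 + 8 = 52.
Remaining: 54 − 52 = 2 thirty-second notes, which is a sixteenth note.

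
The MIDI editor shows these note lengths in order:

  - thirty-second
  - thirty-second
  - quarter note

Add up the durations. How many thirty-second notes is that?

Express everything in thirty-second notes: thirty-second = 1; thirty-second = 1; quarter note = 8.
Total: 1 + 1 + 8 = 10 thirty-second notes.

10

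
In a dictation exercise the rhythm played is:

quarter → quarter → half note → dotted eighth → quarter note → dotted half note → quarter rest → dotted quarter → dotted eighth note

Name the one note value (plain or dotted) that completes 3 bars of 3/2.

3 bars of 3/2 = 72 sixteenth notes.
In sixteenth notes: quarter = 4; quarter = 4; half note = 8; dotted eighth = 3; quarter note = 4; dotted half note = 12; quarter rest = 4; dotted quarter = 6; dotted eighth note = 3.
Total: 4 + 4 + 8 + 3 + 4 + 12 + 4 + 6 + 3 = 48.
Remaining: 72 − 48 = 24 sixteenth notes, which is a dotted whole note.

dotted whole note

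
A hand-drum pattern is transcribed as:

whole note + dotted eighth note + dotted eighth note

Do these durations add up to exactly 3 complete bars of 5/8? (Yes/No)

One bar of 5/8 = 10 sixteenth notes, so 3 bars = 30.
Working in sixteenth notes: whole note = 16; dotted eighth note = 3; dotted eighth note = 3.
Sum: 16 + 3 + 3 = 22.
22 falls short of 30, so the answer is No.

No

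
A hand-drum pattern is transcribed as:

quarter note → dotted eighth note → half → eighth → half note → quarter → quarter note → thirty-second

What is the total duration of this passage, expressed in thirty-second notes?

Express everything in thirty-second notes: quarter note = 8; dotted eighth note = 6; half = 16; eighth = 4; half note = 16; quarter = 8; quarter note = 8; thirty-second = 1.
Altogether 8 + 6 + 16 + 4 + 16 + 8 + 8 + 1 = 67 thirty-second notes.

67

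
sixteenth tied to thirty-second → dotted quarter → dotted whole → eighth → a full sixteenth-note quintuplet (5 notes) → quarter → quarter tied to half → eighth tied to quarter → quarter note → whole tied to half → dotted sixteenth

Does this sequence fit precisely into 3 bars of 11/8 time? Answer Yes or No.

One bar of 11/8 = 44 thirty-second notes, so 3 bars = 132.
Convert each value to thirty-second notes: sixteenth tied to thirty-second (sixteenth + thirty-second) = 3; dotted quarter = 12; dotted whole = 48; eighth = 4; a full sixteenth-note quintuplet (5 notes) (five quintuplet sixteenths span one quarter) = 8; quarter = 8; quarter tied to half (quarter + half) = 24; eighth tied to quarter (eighth + quarter) = 12; quarter note = 8; whole tied to half (whole + half) = 48; dotted sixteenth = 3.
Altogether 3 + 12 + 48 + 4 + 8 + 8 + 24 + 12 + 8 + 48 + 3 = 178.
178 exceeds 132, so the answer is No.

No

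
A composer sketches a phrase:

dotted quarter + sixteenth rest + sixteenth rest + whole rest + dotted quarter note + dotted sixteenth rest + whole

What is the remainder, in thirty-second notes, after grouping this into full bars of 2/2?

31

One bar of 2/2 = 32 thirty-second notes.
Convert each value to thirty-second notes: dotted quarter = 12; sixteenth rest = 2; sixteenth rest = 2; whole rest = 32; dotted quarter note = 12; dotted sixteenth rest = 3; whole = 32.
Adding: 12 + 2 + 2 + 32 + 12 + 3 + 32 = 95.
95 ÷ 32 = 2 complete bars with 31 thirty-second notes remaining.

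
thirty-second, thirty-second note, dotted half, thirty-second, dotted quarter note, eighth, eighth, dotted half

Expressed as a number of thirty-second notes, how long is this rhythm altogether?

Each duration in thirty-second notes: thirty-second = 1; thirty-second note = 1; dotted half = 24; thirty-second = 1; dotted quarter note = 12; eighth = 4; eighth = 4; dotted half = 24.
Adding: 1 + 1 + 24 + 1 + 12 + 4 + 4 + 24 = 71 thirty-second notes.

71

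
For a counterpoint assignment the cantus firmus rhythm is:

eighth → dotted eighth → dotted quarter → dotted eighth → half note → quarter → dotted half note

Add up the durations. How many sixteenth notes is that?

38

Each duration in sixteenth notes: eighth = 2; dotted eighth = 3; dotted quarter = 6; dotted eighth = 3; half note = 8; quarter = 4; dotted half note = 12.
Sum: 2 + 3 + 6 + 3 + 8 + 4 + 12 = 38 sixteenth notes.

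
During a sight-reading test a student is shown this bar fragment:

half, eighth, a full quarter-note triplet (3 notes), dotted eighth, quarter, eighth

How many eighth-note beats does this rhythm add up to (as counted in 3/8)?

13.5

One eighth-note beat = 2 sixteenth notes.
Express everything in sixteenth notes: half = 8; eighth = 2; a full quarter-note triplet (3 notes) (three triplet quarters span one half) = 8; dotted eighth = 3; quarter = 4; eighth = 2.
Total: 8 + 2 + 8 + 3 + 4 + 2 = 27.
27 ÷ 2 = 13.5 beats.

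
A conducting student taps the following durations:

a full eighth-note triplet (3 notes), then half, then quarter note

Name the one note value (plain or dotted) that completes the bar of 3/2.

The bar of 3/2 = 6 quarter notes.
Working in quarter notes: a full eighth-note triplet (3 notes) (three triplet eighths span one quarter) = 1; half = 2; quarter note = 1.
Adding: 1 + 2 + 1 = 4.
Remaining: 6 − 4 = 2 quarter notes, which is a half note.

half note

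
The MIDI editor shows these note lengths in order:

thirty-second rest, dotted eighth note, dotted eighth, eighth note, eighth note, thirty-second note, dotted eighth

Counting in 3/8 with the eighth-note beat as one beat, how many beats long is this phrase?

One eighth-note beat = 4 thirty-second notes.
Express everything in thirty-second notes: thirty-second rest = 1; dotted eighth note = 6; dotted eighth = 6; eighth note = 4; eighth note = 4; thirty-second note = 1; dotted eighth = 6.
Total: 1 + 6 + 6 + 4 + 4 + 1 + 6 = 28.
28 ÷ 4 = 7 beats.

7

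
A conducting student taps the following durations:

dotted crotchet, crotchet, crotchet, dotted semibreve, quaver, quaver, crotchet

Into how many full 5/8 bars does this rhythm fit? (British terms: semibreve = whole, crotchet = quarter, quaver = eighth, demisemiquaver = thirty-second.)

4

One bar of 5/8 = 5 eighth notes.
Convert each value to eighth notes: dotted crotchet = 3; crotchet = 2; crotchet = 2; dotted semibreve = 12; quaver = 1; quaver = 1; crotchet = 2.
Adding: 3 + 2 + 2 + 12 + 1 + 1 + 2 = 23.
23 ÷ 5 = 4 complete bars with 3 left over.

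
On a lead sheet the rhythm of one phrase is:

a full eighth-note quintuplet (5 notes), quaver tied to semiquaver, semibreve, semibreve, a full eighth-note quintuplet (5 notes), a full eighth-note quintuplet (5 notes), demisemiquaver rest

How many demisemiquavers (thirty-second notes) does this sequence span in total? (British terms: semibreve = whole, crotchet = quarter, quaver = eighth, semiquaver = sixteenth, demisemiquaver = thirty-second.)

Express everything in thirty-second notes: a full eighth-note quintuplet (5 notes) (five quintuplet eighths span one half) = 16; quaver tied to semiquaver (quaver + semiquaver) = 6; semibreve = 32; semibreve = 32; a full eighth-note quintuplet (5 notes) (five quintuplet eighths span one half) = 16; a full eighth-note quintuplet (5 notes) (five quintuplet eighths span one half) = 16; demisemiquaver rest = 1.
Altogether 16 + 6 + 32 + 32 + 16 + 16 + 1 = 119 thirty-second notes.

119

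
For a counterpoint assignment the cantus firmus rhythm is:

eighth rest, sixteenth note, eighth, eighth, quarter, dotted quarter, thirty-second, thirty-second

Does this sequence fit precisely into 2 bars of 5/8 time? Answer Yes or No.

No

One bar of 5/8 = 20 thirty-second notes, so 2 bars = 40.
Working in thirty-second notes: eighth rest = 4; sixteenth note = 2; eighth = 4; eighth = 4; quarter = 8; dotted quarter = 12; thirty-second = 1; thirty-second = 1.
Sum: 4 + 2 + 4 + 4 + 8 + 12 + 1 + 1 = 36.
36 falls short of 40, so the answer is No.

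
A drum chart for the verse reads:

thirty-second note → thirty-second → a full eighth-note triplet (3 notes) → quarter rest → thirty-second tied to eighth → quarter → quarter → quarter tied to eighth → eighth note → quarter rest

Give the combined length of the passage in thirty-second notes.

63

Working in thirty-second notes: thirty-second note = 1; thirty-second = 1; a full eighth-note triplet (3 notes) (three triplet eighths span one quarter) = 8; quarter rest = 8; thirty-second tied to eighth (thirty-second + eighth) = 5; quarter = 8; quarter = 8; quarter tied to eighth (quarter + eighth) = 12; eighth note = 4; quarter rest = 8.
Adding: 1 + 1 + 8 + 8 + 5 + 8 + 8 + 12 + 4 + 8 = 63 thirty-second notes.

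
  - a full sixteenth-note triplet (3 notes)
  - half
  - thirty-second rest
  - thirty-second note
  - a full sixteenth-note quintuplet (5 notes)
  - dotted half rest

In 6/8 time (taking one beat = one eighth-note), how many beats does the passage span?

One eighth-note beat = 4 thirty-second notes.
Express everything in thirty-second notes: a full sixteenth-note triplet (3 notes) (three triplet sixteenths span one eighth) = 4; half = 16; thirty-second rest = 1; thirty-second note = 1; a full sixteenth-note quintuplet (5 notes) (five quintuplet sixteenths span one quarter) = 8; dotted half rest = 24.
Sum: 4 + 16 + 1 + 1 + 8 + 24 = 54.
54 ÷ 4 = 13.5 beats.

13.5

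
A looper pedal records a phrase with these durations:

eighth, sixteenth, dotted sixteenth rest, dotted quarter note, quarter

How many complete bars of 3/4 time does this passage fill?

1

One bar of 3/4 = 24 thirty-second notes.
Each duration in thirty-second notes: eighth = 4; sixteenth = 2; dotted sixteenth rest = 3; dotted quarter note = 12; quarter = 8.
Altogether 4 + 2 + 3 + 12 + 8 = 29.
29 ÷ 24 = 1 complete bar with 5 left over.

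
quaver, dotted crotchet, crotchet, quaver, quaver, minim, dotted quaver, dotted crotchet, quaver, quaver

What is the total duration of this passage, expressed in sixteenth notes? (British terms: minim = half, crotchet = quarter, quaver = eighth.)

Express everything in sixteenth notes: quaver = 2; dotted crotchet = 6; crotchet = 4; quaver = 2; quaver = 2; minim = 8; dotted quaver = 3; dotted crotchet = 6; quaver = 2; quaver = 2.
Adding: 2 + 6 + 4 + 2 + 2 + 8 + 3 + 6 + 2 + 2 = 37 sixteenth notes.

37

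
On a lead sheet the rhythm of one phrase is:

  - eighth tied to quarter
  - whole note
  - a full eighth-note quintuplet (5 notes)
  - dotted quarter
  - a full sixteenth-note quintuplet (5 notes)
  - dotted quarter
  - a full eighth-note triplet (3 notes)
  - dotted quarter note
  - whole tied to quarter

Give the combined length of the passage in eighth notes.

Working in eighth notes: eighth tied to quarter (eighth + quarter) = 3; whole note = 8; a full eighth-note quintuplet (5 notes) (five quintuplet eighths span one half) = 4; dotted quarter = 3; a full sixteenth-note quintuplet (5 notes) (five quintuplet sixteenths span one quarter) = 2; dotted quarter = 3; a full eighth-note triplet (3 notes) (three triplet eighths span one quarter) = 2; dotted quarter note = 3; whole tied to quarter (whole + quarter) = 10.
Altogether 3 + 8 + 4 + 3 + 2 + 3 + 2 + 3 + 10 = 38 eighth notes.

38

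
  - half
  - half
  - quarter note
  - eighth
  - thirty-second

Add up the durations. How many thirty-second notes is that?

45

Convert each value to thirty-second notes: half = 16; half = 16; quarter note = 8; eighth = 4; thirty-second = 1.
Sum: 16 + 16 + 8 + 4 + 1 = 45 thirty-second notes.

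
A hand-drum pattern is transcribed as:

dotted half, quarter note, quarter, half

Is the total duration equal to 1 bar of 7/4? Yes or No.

One bar of 7/4 = 7 quarter notes.
In quarter notes: dotted half = 3; quarter note = 1; quarter = 1; half = 2.
Total: 3 + 1 + 1 + 2 = 7.
7 equals 7, so the answer is Yes.

Yes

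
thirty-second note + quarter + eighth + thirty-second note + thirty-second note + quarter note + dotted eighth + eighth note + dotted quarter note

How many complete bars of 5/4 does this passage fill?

One bar of 5/4 = 40 thirty-second notes.
In thirty-second notes: thirty-second note = 1; quarter = 8; eighth = 4; thirty-second note = 1; thirty-second note = 1; quarter note = 8; dotted eighth = 6; eighth note = 4; dotted quarter note = 12.
Altogether 1 + 8 + 4 + 1 + 1 + 8 + 6 + 4 + 12 = 45.
45 ÷ 40 = 1 complete bar with 5 left over.

1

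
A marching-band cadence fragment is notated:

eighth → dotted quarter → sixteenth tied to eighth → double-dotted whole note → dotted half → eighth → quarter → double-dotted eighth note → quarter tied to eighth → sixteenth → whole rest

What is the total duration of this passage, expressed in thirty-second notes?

167

Each duration in thirty-second notes: eighth = 4; dotted quarter = 12; sixteenth tied to eighth (sixteenth + eighth) = 6; double-dotted whole note = 56; dotted half = 24; eighth = 4; quarter = 8; double-dotted eighth note = 7; quarter tied to eighth (quarter + eighth) = 12; sixteenth = 2; whole rest = 32.
Sum: 4 + 12 + 6 + 56 + 24 + 4 + 8 + 7 + 12 + 2 + 32 = 167 thirty-second notes.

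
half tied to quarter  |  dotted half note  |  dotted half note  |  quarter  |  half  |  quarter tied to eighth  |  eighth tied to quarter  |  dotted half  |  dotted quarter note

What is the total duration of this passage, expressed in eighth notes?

Each duration in eighth notes: half tied to quarter (half + quarter) = 6; dotted half note = 6; dotted half note = 6; quarter = 2; half = 4; quarter tied to eighth (quarter + eighth) = 3; eighth tied to quarter (eighth + quarter) = 3; dotted half = 6; dotted quarter note = 3.
Altogether 6 + 6 + 6 + 2 + 4 + 3 + 3 + 6 + 3 = 39 eighth notes.

39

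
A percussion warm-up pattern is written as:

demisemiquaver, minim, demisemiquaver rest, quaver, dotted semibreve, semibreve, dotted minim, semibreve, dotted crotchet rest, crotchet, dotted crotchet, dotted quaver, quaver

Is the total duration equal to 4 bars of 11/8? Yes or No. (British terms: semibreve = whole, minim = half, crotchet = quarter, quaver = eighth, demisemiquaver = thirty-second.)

One bar of 11/8 = 44 thirty-second notes, so 4 bars = 176.
Working in thirty-second notes: demisemiquaver = 1; minim = 16; demisemiquaver rest = 1; quaver = 4; dotted semibreve = 48; semibreve = 32; dotted minim = 24; semibreve = 32; dotted crotchet rest = 12; crotchet = 8; dotted crotchet = 12; dotted quaver = 6; quaver = 4.
Adding: 1 + 16 + 1 + 4 + 48 + 32 + 24 + 32 + 12 + 8 + 12 + 6 + 4 = 200.
200 exceeds 176, so the answer is No.

No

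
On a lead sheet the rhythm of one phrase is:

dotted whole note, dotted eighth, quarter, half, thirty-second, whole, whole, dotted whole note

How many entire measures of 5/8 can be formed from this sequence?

9

One bar of 5/8 = 20 thirty-second notes.
Convert each value to thirty-second notes: dotted whole note = 48; dotted eighth = 6; quarter = 8; half = 16; thirty-second = 1; whole = 32; whole = 32; dotted whole note = 48.
Adding: 48 + 6 + 8 + 16 + 1 + 32 + 32 + 48 = 191.
191 ÷ 20 = 9 complete bars with 11 left over.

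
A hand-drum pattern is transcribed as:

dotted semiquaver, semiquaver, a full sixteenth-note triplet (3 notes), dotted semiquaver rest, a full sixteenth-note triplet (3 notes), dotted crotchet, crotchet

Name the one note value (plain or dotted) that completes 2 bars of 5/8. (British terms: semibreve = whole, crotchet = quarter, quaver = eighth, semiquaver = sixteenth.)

eighth note

2 bars of 5/8 = 40 thirty-second notes.
In thirty-second notes: dotted semiquaver = 3; semiquaver = 2; a full sixteenth-note triplet (3 notes) (three triplet sixteenths span one eighth) = 4; dotted semiquaver rest = 3; a full sixteenth-note triplet (3 notes) (three triplet sixteenths span one eighth) = 4; dotted crotchet = 12; crotchet = 8.
Adding: 3 + 2 + 4 + 3 + 4 + 12 + 8 = 36.
Remaining: 40 − 36 = 4 thirty-second notes, which is a eighth note.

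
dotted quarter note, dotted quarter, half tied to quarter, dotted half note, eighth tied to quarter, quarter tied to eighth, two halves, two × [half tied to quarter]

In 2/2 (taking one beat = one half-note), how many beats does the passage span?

One half-note beat = 4 eighth notes.
In eighth notes: dotted quarter note = 3; dotted quarter = 3; half tied to quarter (half + quarter) = 6; dotted half note = 6; eighth tied to quarter (eighth + quarter) = 3; quarter tied to eighth (quarter + eighth) = 3; half = 4; half = 4; half tied to quarter (half + quarter) = 6; half tied to quarter (half + quarter) = 6.
Sum: 3 + 3 + 6 + 6 + 3 + 3 + 4 + 4 + 6 + 6 = 44.
44 ÷ 4 = 11 beats.

11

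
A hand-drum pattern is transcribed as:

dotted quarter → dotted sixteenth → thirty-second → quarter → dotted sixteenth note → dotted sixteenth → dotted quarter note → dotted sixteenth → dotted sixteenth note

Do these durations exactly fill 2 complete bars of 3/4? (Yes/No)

One bar of 3/4 = 24 thirty-second notes, so 2 bars = 48.
Working in thirty-second notes: dotted quarter = 12; dotted sixteenth = 3; thirty-second = 1; quarter = 8; dotted sixteenth note = 3; dotted sixteenth = 3; dotted quarter note = 12; dotted sixteenth = 3; dotted sixteenth note = 3.
Altogether 12 + 3 + 1 + 8 + 3 + 3 + 12 + 3 + 3 = 48.
48 equals 48, so the answer is Yes.

Yes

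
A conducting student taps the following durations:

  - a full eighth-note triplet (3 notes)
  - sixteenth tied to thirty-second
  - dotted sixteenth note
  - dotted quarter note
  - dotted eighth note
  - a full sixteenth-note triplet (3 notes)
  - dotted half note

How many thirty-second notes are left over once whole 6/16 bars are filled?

One bar of 6/16 = 12 thirty-second notes.
Convert each value to thirty-second notes: a full eighth-note triplet (3 notes) (three triplet eighths span one quarter) = 8; sixteenth tied to thirty-second (sixteenth + thirty-second) = 3; dotted sixteenth note = 3; dotted quarter note = 12; dotted eighth note = 6; a full sixteenth-note triplet (3 notes) (three triplet sixteenths span one eighth) = 4; dotted half note = 24.
Adding: 8 + 3 + 3 + 12 + 6 + 4 + 24 = 60.
60 ÷ 12 = 5 complete bars with 0 thirty-second notes remaining.

0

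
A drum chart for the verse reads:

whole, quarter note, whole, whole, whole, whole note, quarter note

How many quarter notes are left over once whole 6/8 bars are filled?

One bar of 6/8 = 3 quarter notes.
Working in quarter notes: whole = 4; quarter note = 1; whole = 4; whole = 4; whole = 4; whole note = 4; quarter note = 1.
Sum: 4 + 1 + 4 + 4 + 4 + 4 + 1 = 22.
22 ÷ 3 = 7 complete bars with 1 quarter note remaining.

1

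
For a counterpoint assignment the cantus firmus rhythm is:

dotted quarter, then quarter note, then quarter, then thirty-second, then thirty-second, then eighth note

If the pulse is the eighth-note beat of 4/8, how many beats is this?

One eighth-note beat = 4 thirty-second notes.
Express everything in thirty-second notes: dotted quarter = 12; quarter note = 8; quarter = 8; thirty-second = 1; thirty-second = 1; eighth note = 4.
Adding: 12 + 8 + 8 + 1 + 1 + 4 = 34.
34 ÷ 4 = 8.5 beats.

8.5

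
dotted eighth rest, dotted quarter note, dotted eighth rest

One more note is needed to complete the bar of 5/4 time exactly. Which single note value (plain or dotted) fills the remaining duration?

The bar of 5/4 = 20 sixteenth notes.
Convert each value to sixteenth notes: dotted eighth rest = 3; dotted quarter note = 6; dotted eighth rest = 3.
Sum: 3 + 6 + 3 = 12.
Remaining: 20 − 12 = 8 sixteenth notes, which is a half note.

half note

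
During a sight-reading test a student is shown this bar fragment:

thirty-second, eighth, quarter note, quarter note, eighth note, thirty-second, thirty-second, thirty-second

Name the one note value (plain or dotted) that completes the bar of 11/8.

half note

The bar of 11/8 = 44 thirty-second notes.
Express everything in thirty-second notes: thirty-second = 1; eighth = 4; quarter note = 8; quarter note = 8; eighth note = 4; thirty-second = 1; thirty-second = 1; thirty-second = 1.
Adding: 1 + 4 + 8 + 8 + 4 + 1 + 1 + 1 = 28.
Remaining: 44 − 28 = 16 thirty-second notes, which is a half note.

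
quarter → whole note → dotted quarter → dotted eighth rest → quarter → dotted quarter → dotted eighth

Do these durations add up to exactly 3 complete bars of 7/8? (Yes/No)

Yes

One bar of 7/8 = 14 sixteenth notes, so 3 bars = 42.
Each duration in sixteenth notes: quarter = 4; whole note = 16; dotted quarter = 6; dotted eighth rest = 3; quarter = 4; dotted quarter = 6; dotted eighth = 3.
Altogether 4 + 16 + 6 + 3 + 4 + 6 + 3 = 42.
42 equals 42, so the answer is Yes.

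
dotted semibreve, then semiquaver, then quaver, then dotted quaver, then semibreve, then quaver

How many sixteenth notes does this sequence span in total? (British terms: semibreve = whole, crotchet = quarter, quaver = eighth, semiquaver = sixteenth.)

Each duration in sixteenth notes: dotted semibreve = 24; semiquaver = 1; quaver = 2; dotted quaver = 3; semibreve = 16; quaver = 2.
Adding: 24 + 1 + 2 + 3 + 16 + 2 = 48 sixteenth notes.

48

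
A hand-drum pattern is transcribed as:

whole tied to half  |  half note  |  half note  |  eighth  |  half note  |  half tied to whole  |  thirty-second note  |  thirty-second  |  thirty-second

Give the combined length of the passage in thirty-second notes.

151

Each duration in thirty-second notes: whole tied to half (whole + half) = 48; half note = 16; half note = 16; eighth = 4; half note = 16; half tied to whole (half + whole) = 48; thirty-second note = 1; thirty-second = 1; thirty-second = 1.
Sum: 48 + 16 + 16 + 4 + 16 + 48 + 1 + 1 + 1 = 151 thirty-second notes.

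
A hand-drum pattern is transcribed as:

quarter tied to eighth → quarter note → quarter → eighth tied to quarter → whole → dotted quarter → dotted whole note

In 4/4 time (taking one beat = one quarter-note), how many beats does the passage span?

16.5

One quarter-note beat = 2 eighth notes.
In eighth notes: quarter tied to eighth (quarter + eighth) = 3; quarter note = 2; quarter = 2; eighth tied to quarter (eighth + quarter) = 3; whole = 8; dotted quarter = 3; dotted whole note = 12.
Altogether 3 + 2 + 2 + 3 + 8 + 3 + 12 = 33.
33 ÷ 2 = 16.5 beats.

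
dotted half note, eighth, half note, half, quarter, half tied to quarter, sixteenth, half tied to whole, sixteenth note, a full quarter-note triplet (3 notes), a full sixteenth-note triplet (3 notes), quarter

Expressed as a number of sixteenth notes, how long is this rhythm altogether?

In sixteenth notes: dotted half note = 12; eighth = 2; half note = 8; half = 8; quarter = 4; half tied to quarter (half + quarter) = 12; sixteenth = 1; half tied to whole (half + whole) = 24; sixteenth note = 1; a full quarter-note triplet (3 notes) (three triplet quarters span one half) = 8; a full sixteenth-note triplet (3 notes) (three triplet sixteenths span one eighth) = 2; quarter = 4.
Sum: 12 + 2 + 8 + 8 + 4 + 12 + 1 + 24 + 1 + 8 + 2 + 4 = 86 sixteenth notes.

86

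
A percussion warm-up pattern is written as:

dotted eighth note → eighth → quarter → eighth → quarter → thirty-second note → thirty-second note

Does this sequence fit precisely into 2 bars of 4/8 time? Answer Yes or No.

Yes

One bar of 4/8 = 16 thirty-second notes, so 2 bars = 32.
Working in thirty-second notes: dotted eighth note = 6; eighth = 4; quarter = 8; eighth = 4; quarter = 8; thirty-second note = 1; thirty-second note = 1.
Altogether 6 + 4 + 8 + 4 + 8 + 1 + 1 = 32.
32 equals 32, so the answer is Yes.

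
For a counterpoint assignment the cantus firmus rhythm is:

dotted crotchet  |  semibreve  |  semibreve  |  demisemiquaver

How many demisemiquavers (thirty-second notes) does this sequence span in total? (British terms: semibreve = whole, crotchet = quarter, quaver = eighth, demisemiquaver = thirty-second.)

Convert each value to thirty-second notes: dotted crotchet = 12; semibreve = 32; semibreve = 32; demisemiquaver = 1.
Sum: 12 + 32 + 32 + 1 = 77 thirty-second notes.

77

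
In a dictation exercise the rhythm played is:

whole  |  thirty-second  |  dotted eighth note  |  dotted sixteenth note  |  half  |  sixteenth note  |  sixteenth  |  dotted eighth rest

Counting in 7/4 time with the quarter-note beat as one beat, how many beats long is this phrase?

One quarter-note beat = 8 thirty-second notes.
Each duration in thirty-second notes: whole = 32; thirty-second = 1; dotted eighth note = 6; dotted sixteenth note = 3; half = 16; sixteenth note = 2; sixteenth = 2; dotted eighth rest = 6.
Altogether 32 + 1 + 6 + 3 + 16 + 2 + 2 + 6 = 68.
68 ÷ 8 = 8.5 beats.

8.5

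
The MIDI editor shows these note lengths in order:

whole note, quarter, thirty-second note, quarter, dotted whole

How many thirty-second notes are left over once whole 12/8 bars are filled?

1

One bar of 12/8 = 48 thirty-second notes.
Working in thirty-second notes: whole note = 32; quarter = 8; thirty-second note = 1; quarter = 8; dotted whole = 48.
Altogether 32 + 8 + 1 + 8 + 48 = 97.
97 ÷ 48 = 2 complete bars with 1 thirty-second note remaining.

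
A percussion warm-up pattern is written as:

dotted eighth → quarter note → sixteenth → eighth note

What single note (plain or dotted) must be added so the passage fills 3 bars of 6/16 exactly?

3 bars of 6/16 = 18 sixteenth notes.
Working in sixteenth notes: dotted eighth = 3; quarter note = 4; sixteenth = 1; eighth note = 2.
Total: 3 + 4 + 1 + 2 = 10.
Remaining: 18 − 10 = 8 sixteenth notes, which is a half note.

half note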